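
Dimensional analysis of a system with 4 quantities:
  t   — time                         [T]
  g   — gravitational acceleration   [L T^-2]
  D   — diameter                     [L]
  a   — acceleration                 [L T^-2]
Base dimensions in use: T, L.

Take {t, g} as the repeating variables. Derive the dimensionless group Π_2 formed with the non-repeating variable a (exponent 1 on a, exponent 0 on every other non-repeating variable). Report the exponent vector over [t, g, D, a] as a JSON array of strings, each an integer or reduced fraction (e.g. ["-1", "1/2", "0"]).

["0", "-1", "0", "1"]

Dimensional matrix (T×L by t×g×D×a):
  T: [ 1 -2  0 -2]
  L: [ 0  1  1  1]
RREF → pivots at {t,g} ⇒ r = 2
Pivot set = {t,g}, free = {D,a}
RREF:
  r0: [   1    0    2    0]
  r1: [   0    1    1    1]
Fix exponent of a at 1, D at 0; solve each RREF row for its pivot's exponent:
  r0: exp(t) + (0)·1 = 0 ⇒ exp(t) = 0
  r1: exp(g) + (1)·1 = 0 ⇒ exp(g) = -1
Π_2 = g^-1 · a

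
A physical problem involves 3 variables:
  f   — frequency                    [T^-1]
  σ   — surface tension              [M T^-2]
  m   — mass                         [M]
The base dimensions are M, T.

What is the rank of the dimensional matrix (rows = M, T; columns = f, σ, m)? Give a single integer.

2

Exponent matrix [M,T] × [f,σ,m]:
  M: [ 0  1  1]
  T: [-1 -2  0]
Echelon form has 2 nonzero rows (pivots: f,σ)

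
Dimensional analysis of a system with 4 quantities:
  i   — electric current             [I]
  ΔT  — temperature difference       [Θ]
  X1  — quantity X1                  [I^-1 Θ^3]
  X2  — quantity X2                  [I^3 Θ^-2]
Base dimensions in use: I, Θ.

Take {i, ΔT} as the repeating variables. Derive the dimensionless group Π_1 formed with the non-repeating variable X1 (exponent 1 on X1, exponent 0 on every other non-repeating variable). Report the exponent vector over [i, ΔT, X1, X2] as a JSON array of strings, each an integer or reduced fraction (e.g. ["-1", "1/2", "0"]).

Dimensional matrix (I×Θ by i×ΔT×X1×X2):
  I: [ 1  0 -1  3]
  Θ: [ 0  1  3 -2]
Echelon form has 2 nonzero rows (pivots: i,ΔT)
Repeat: i,ΔT; free: X1,X2
RREF:
  r0: [   1    0   -1    3]
  r1: [   0    1    3   -2]
Fix exponent of X1 at 1, X2 at 0; solve each RREF row for its pivot's exponent:
  r0: exp(i) + (-1)·1 = 0 ⇒ exp(i) = 1
  r1: exp(ΔT) + (3)·1 = 0 ⇒ exp(ΔT) = -3
Π_1 = i · ΔT^-3 · X1

["1", "-3", "1", "0"]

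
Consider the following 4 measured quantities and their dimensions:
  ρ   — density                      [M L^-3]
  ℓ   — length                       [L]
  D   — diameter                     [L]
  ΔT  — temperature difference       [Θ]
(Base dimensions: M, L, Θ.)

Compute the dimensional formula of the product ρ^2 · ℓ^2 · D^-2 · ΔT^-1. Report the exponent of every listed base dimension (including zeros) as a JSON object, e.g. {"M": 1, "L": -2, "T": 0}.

Dimensional matrix (M×L×Θ by ρ×ℓ×D×ΔT):
  M: [ 1  0  0  0]
  L: [-3  1  1  0]
  Θ: [ 0  0  0  1]
  [M]: (2)·1+(2)·0+(-2)·0+(-1)·0 = 2
  [L]: (2)·-3+(2)·1+(-2)·1+(-1)·0 = -6
  [Θ]: (2)·0+(2)·0+(-2)·0+(-1)·1 = -1
⇒ M^2 L^-6 Θ^-1

{"M": 2, "L": -6, "Θ": -1}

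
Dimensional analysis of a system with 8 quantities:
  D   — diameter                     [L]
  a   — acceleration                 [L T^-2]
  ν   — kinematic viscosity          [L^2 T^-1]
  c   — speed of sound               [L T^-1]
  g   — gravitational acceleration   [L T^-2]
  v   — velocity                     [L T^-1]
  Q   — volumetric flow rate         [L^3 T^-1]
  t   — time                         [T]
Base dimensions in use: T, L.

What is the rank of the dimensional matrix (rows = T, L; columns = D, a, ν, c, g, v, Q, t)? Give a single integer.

Write exponents as rows T,L / cols D,a,ν,c,g,v,Q,t:
  T: [ 0 -2 -1 -1 -2 -1 -1  1]
  L: [ 1  1  2  1  1  1  3  0]
Echelon form has 2 nonzero rows (pivots: D,a)

2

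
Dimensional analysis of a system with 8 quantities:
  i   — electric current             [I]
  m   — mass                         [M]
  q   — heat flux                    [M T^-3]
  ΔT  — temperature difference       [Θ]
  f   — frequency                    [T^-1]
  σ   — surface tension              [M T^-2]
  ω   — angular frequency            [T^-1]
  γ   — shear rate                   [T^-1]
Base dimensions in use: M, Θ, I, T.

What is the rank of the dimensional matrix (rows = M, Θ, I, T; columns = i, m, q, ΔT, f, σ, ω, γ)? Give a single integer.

Exponent matrix [M,Θ,I,T] × [i,m,q,ΔT,f,σ,ω,γ]:
  M: [ 0  1  1  0  0  1  0  0]
  Θ: [ 0  0  0  1  0  0  0  0]
  I: [ 1  0  0  0  0  0  0  0]
  T: [ 0  0 -3  0 -1 -2 -1 -1]
RREF → pivots at {i,m,q,ΔT} ⇒ r = 4

4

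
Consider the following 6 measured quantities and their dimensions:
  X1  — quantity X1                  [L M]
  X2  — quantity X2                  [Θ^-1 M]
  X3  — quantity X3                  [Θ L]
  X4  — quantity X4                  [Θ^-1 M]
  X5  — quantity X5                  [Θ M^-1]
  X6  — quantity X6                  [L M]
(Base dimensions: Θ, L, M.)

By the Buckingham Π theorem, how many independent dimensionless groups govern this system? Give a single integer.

4

Write exponents as rows Θ,L,M / cols X1,X2,X3,X4,X5,X6:
  Θ: [ 0 -1  1 -1  1  0]
  L: [ 1  0  1  0  0  1]
  M: [ 1  1  0  1 -1  1]
Echelon form has 2 nonzero rows (pivots: X1,X2)
6 vars − rank 2 = 4 Π groups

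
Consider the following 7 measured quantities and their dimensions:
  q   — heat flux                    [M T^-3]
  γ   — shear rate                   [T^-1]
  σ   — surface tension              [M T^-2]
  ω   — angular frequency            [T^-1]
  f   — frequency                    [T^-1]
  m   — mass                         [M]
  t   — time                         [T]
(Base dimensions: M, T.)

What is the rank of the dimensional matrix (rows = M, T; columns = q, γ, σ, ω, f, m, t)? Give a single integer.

2

Write exponents as rows M,T / cols q,γ,σ,ω,f,m,t:
  M: [ 1  0  1  0  0  1  0]
  T: [-3 -1 -2 -1 -1  0  1]
Echelon form has 2 nonzero rows (pivots: q,γ)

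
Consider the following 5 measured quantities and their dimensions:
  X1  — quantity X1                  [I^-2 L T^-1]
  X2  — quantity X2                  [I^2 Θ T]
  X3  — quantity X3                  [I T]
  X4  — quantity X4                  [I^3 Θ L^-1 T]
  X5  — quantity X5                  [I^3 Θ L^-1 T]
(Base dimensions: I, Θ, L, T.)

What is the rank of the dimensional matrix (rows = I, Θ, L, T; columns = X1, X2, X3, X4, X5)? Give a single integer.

3

Dimensional matrix (I×Θ×L×T by X1×X2×X3×X4×X5):
  I: [-2  2  1  3  3]
  Θ: [ 0  1  0  1  1]
  L: [ 1  0  0 -1 -1]
  T: [-1  1  1  1  1]
Echelon form has 3 nonzero rows (pivots: X1,X2,X3)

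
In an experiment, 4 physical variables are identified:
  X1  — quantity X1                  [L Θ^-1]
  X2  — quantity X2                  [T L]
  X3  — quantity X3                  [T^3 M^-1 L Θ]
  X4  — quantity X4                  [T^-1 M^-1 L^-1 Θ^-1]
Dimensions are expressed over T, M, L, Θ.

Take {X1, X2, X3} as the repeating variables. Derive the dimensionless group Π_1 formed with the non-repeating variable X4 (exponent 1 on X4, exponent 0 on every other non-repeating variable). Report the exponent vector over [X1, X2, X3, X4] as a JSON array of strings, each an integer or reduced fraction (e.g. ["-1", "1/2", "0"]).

Exponent matrix [T,M,L,Θ] × [X1,X2,X3,X4]:
  T: [ 0  1  3 -1]
  M: [ 0  0 -1 -1]
  L: [ 1  1  1 -1]
  Θ: [-1  0  1 -1]
Echelon form has 3 nonzero rows (pivots: X1,X2,X3)
Pivot set = {X1,X2,X3}, free = {X4}
RREF:
  r0: [   1    0    0    2]
  r1: [   0    1    0   -4]
  r2: [   0    0    1    1]
  r3: [   0    0    0    0]
Fix exponent of X4 at 1; solve each RREF row for its pivot's exponent:
  r0: exp(X1) + (2)·1 = 0 ⇒ exp(X1) = -2
  r1: exp(X2) + (-4)·1 = 0 ⇒ exp(X2) = 4
  r2: exp(X3) + (1)·1 = 0 ⇒ exp(X3) = -1
Π_1 = X1^-2 · X2^4 · X3^-1 · X4

["-2", "4", "-1", "1"]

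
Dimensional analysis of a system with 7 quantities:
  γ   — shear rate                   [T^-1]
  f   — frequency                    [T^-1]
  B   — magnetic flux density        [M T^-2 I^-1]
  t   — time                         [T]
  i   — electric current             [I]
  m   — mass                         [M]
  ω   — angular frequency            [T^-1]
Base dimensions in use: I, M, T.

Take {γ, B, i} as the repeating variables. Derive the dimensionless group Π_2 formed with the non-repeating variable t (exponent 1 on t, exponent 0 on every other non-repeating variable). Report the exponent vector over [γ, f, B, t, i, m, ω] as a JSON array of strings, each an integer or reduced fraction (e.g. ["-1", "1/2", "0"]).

["1", "0", "0", "1", "0", "0", "0"]

Write exponents as rows I,M,T / cols γ,f,B,t,i,m,ω:
  I: [ 0  0 -1  0  1  0  0]
  M: [ 0  0  1  0  0  1  0]
  T: [-1 -1 -2  1  0  0 -1]
Echelon form has 3 nonzero rows (pivots: γ,B,i)
Repeat: γ,B,i; free: f,t,m,ω
RREF:
  r0: [   1    1    0   -1    0   -2    1]
  r1: [   0    0    1    0    0    1    0]
  r2: [   0    0    0    0    1    1    0]
Fix exponent of t at 1, f at 0, m at 0, ω at 0; solve each RREF row for its pivot's exponent:
  r0: exp(γ) + (-1)·1 = 0 ⇒ exp(γ) = 1
  r1: exp(B) + (0)·1 = 0 ⇒ exp(B) = 0
  r2: exp(i) + (0)·1 = 0 ⇒ exp(i) = 0
Π_2 = γ · t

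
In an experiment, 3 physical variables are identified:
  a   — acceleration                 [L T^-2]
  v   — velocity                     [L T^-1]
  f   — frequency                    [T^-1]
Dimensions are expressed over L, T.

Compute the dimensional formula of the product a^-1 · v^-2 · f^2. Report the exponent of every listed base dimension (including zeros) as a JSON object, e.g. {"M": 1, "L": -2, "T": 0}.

{"L": -3, "T": 2}

Write exponents as rows L,T / cols a,v,f:
  L: [ 1  1  0]
  T: [-2 -1 -1]
  [L]: (-1)·1+(-2)·1+(2)·0 = -3
  [T]: (-1)·-2+(-2)·-1+(2)·-1 = 2
⇒ L^-3 T^2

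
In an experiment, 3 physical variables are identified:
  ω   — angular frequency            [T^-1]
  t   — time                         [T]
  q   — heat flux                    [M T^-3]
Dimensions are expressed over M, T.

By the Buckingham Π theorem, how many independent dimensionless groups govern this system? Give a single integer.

Exponent matrix [M,T] × [ω,t,q]:
  M: [ 0  0  1]
  T: [-1  1 -3]
Echelon form has 2 nonzero rows (pivots: ω,q)
n=3, r=2 ⇒ 1 dimensionless group

1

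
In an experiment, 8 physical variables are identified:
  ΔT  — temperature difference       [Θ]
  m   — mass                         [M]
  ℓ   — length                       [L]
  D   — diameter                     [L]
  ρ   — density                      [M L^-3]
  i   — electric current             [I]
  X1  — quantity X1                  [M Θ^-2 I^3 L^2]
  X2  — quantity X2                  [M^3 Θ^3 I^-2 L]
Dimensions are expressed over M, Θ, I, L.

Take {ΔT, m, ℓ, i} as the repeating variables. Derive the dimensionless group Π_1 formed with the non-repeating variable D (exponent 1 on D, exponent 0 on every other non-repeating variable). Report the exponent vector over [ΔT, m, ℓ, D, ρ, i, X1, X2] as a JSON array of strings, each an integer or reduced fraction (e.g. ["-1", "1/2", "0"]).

["0", "0", "-1", "1", "0", "0", "0", "0"]

Dimensional matrix (M×Θ×I×L by ΔT×m×ℓ×D×ρ×i×X1×X2):
  M: [ 0  1  0  0  1  0  1  3]
  Θ: [ 1  0  0  0  0  0 -2  3]
  I: [ 0  0  0  0  0  1  3 -2]
  L: [ 0  0  1  1 -3  0  2  1]
RREF → pivots at {ΔT,m,ℓ,i} ⇒ r = 4
Pivot set = {ΔT,m,ℓ,i}, free = {D,ρ,X1,X2}
RREF:
  r0: [   1    0    0    0    0    0   -2    3]
  r1: [   0    1    0    0    1    0    1    3]
  r2: [   0    0    1    1   -3    0    2    1]
  r3: [   0    0    0    0    0    1    3   -2]
Fix exponent of D at 1, ρ at 0, X1 at 0, X2 at 0; solve each RREF row for its pivot's exponent:
  r0: exp(ΔT) + (0)·1 = 0 ⇒ exp(ΔT) = 0
  r1: exp(m) + (0)·1 = 0 ⇒ exp(m) = 0
  r2: exp(ℓ) + (1)·1 = 0 ⇒ exp(ℓ) = -1
  r3: exp(i) + (0)·1 = 0 ⇒ exp(i) = 0
Π_1 = ℓ^-1 · D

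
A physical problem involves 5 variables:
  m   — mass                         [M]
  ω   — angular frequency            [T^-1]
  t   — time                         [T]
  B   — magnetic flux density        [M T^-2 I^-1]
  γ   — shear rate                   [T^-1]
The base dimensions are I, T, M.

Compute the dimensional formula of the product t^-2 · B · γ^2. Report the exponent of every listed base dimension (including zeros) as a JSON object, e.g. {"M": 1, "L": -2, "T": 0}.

{"I": -1, "T": -6, "M": 1}

Exponent matrix [I,T,M] × [m,ω,t,B,γ]:
  I: [ 0  0  0 -1  0]
  T: [ 0 -1  1 -2 -1]
  M: [ 1  0  0  1  0]
  [I]: (-2)·0+(1)·-1+(2)·0 = -1
  [T]: (-2)·1+(1)·-2+(2)·-1 = -6
  [M]: (-2)·0+(1)·1+(2)·0 = 1
⇒ I^-1 T^-6 M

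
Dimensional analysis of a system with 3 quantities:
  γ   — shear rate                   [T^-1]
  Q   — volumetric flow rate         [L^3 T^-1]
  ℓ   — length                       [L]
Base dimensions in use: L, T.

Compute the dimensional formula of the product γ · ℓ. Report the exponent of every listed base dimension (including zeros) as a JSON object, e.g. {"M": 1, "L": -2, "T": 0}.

Dimensional matrix (L×T by γ×Q×ℓ):
  L: [ 0  3  1]
  T: [-1 -1  0]
  [L]: (1)·0+(1)·1 = 1
  [T]: (1)·-1+(1)·0 = -1
⇒ L T^-1

{"L": 1, "T": -1}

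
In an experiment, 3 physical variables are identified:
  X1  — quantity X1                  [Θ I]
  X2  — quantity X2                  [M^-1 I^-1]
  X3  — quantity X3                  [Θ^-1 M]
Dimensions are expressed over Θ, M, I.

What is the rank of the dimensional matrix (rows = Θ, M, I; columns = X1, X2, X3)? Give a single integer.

Exponent matrix [Θ,M,I] × [X1,X2,X3]:
  Θ: [ 1  0 -1]
  M: [ 0 -1  1]
  I: [ 1 -1  0]
Echelon form has 2 nonzero rows (pivots: X1,X2)

2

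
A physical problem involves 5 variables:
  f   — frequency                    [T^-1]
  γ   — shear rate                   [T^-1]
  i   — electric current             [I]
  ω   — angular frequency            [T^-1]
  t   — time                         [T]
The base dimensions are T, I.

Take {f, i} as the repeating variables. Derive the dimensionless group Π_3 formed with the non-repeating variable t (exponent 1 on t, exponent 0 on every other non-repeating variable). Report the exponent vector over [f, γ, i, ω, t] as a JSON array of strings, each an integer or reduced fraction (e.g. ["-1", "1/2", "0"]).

Exponent matrix [T,I] × [f,γ,i,ω,t]:
  T: [-1 -1  0 -1  1]
  I: [ 0  0  1  0  0]
RREF → pivots at {f,i} ⇒ r = 2
Repeat: f,i; free: γ,ω,t
RREF:
  r0: [   1    1    0    1   -1]
  r1: [   0    0    1    0    0]
Fix exponent of t at 1, γ at 0, ω at 0; solve each RREF row for its pivot's exponent:
  r0: exp(f) + (-1)·1 = 0 ⇒ exp(f) = 1
  r1: exp(i) + (0)·1 = 0 ⇒ exp(i) = 0
Π_3 = f · t

["1", "0", "0", "0", "1"]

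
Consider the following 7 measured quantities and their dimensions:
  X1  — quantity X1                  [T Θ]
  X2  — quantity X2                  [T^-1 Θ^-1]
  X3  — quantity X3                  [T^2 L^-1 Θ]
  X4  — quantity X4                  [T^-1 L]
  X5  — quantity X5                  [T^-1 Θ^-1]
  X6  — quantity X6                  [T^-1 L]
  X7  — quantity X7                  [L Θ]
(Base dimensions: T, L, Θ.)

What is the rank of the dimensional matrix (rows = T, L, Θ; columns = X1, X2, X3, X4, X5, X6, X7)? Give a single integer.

Dimensional matrix (T×L×Θ by X1×X2×X3×X4×X5×X6×X7):
  T: [ 1 -1  2 -1 -1 -1  0]
  L: [ 0  0 -1  1  0  1  1]
  Θ: [ 1 -1  1  0 -1  0  1]
Echelon form has 2 nonzero rows (pivots: X1,X3)

2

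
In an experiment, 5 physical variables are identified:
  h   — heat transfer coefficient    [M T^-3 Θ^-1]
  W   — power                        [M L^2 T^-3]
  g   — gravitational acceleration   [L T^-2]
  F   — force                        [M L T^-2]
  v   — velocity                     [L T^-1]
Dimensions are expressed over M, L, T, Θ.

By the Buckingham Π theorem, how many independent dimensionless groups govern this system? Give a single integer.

Exponent matrix [M,L,T,Θ] × [h,W,g,F,v]:
  M: [ 1  1  0  1  0]
  L: [ 0  2  1  1  1]
  T: [-3 -3 -2 -2 -1]
  Θ: [-1  0  0  0  0]
Row reduction gives pivot columns h,W,g,F; rank = 4
Π count = n − r = 5 − 4 = 1

1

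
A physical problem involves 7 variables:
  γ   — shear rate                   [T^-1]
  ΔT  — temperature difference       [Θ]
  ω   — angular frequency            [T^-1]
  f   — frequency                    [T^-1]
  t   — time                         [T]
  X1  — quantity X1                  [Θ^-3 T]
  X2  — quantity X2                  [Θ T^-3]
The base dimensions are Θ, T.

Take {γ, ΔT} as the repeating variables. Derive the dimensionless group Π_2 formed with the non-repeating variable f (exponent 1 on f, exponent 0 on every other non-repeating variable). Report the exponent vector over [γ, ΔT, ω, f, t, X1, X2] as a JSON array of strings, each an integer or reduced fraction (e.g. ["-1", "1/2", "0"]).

["-1", "0", "0", "1", "0", "0", "0"]

Write exponents as rows Θ,T / cols γ,ΔT,ω,f,t,X1,X2:
  Θ: [ 0  1  0  0  0 -3  1]
  T: [-1  0 -1 -1  1  1 -3]
Row reduction gives pivot columns γ,ΔT; rank = 2
Pivot set = {γ,ΔT}, free = {ω,f,t,X1,X2}
RREF:
  r0: [   1    0    1    1   -1   -1    3]
  r1: [   0    1    0    0    0   -3    1]
Fix exponent of f at 1, ω at 0, t at 0, X1 at 0, X2 at 0; solve each RREF row for its pivot's exponent:
  r0: exp(γ) + (1)·1 = 0 ⇒ exp(γ) = -1
  r1: exp(ΔT) + (0)·1 = 0 ⇒ exp(ΔT) = 0
Π_2 = γ^-1 · f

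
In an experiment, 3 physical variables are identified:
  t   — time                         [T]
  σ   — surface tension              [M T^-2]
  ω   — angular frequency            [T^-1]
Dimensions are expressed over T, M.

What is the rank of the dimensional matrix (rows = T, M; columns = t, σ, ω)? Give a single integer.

Exponent matrix [T,M] × [t,σ,ω]:
  T: [ 1 -2 -1]
  M: [ 0  1  0]
RREF → pivots at {t,σ} ⇒ r = 2

2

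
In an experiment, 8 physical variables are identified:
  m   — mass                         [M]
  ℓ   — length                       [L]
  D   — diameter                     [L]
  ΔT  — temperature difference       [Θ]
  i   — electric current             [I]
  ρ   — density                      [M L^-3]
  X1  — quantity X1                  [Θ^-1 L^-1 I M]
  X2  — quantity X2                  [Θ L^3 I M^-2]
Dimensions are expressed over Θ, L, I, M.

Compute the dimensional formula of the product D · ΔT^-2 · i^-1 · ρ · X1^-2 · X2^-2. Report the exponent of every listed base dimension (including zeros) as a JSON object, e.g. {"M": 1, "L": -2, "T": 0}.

Write exponents as rows Θ,L,I,M / cols m,ℓ,D,ΔT,i,ρ,X1,X2:
  Θ: [ 0  0  0  1  0  0 -1  1]
  L: [ 0  1  1  0  0 -3 -1  3]
  I: [ 0  0  0  0  1  0  1  1]
  M: [ 1  0  0  0  0  1  1 -2]
  [Θ]: (1)·0+(-2)·1+(-1)·0+(1)·0+(-2)·-1+(-2)·1 = -2
  [L]: (1)·1+(-2)·0+(-1)·0+(1)·-3+(-2)·-1+(-2)·3 = -6
  [I]: (1)·0+(-2)·0+(-1)·1+(1)·0+(-2)·1+(-2)·1 = -5
  [M]: (1)·0+(-2)·0+(-1)·0+(1)·1+(-2)·1+(-2)·-2 = 3
⇒ Θ^-2 L^-6 I^-5 M^3

{"Θ": -2, "L": -6, "I": -5, "M": 3}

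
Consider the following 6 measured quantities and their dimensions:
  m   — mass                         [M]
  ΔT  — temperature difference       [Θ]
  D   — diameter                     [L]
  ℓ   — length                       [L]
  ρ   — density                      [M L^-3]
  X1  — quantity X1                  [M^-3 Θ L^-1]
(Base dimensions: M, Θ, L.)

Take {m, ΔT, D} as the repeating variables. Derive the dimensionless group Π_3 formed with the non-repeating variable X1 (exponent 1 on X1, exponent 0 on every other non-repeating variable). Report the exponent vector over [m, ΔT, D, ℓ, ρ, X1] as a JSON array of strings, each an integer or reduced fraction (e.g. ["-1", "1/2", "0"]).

["3", "-1", "1", "0", "0", "1"]

Write exponents as rows M,Θ,L / cols m,ΔT,D,ℓ,ρ,X1:
  M: [ 1  0  0  0  1 -3]
  Θ: [ 0  1  0  0  0  1]
  L: [ 0  0  1  1 -3 -1]
Echelon form has 3 nonzero rows (pivots: m,ΔT,D)
Pivot set = {m,ΔT,D}, free = {ℓ,ρ,X1}
RREF:
  r0: [   1    0    0    0    1   -3]
  r1: [   0    1    0    0    0    1]
  r2: [   0    0    1    1   -3   -1]
Fix exponent of X1 at 1, ℓ at 0, ρ at 0; solve each RREF row for its pivot's exponent:
  r0: exp(m) + (-3)·1 = 0 ⇒ exp(m) = 3
  r1: exp(ΔT) + (1)·1 = 0 ⇒ exp(ΔT) = -1
  r2: exp(D) + (-1)·1 = 0 ⇒ exp(D) = 1
Π_3 = m^3 · ΔT^-1 · D · X1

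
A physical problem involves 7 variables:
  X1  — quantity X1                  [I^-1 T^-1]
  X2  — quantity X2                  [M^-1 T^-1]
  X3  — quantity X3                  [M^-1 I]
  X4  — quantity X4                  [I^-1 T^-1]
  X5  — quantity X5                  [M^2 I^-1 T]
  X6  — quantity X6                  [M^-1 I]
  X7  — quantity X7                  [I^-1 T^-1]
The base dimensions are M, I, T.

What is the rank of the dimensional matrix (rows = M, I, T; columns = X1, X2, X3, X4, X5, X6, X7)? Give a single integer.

Exponent matrix [M,I,T] × [X1,X2,X3,X4,X5,X6,X7]:
  M: [ 0 -1 -1  0  2 -1  0]
  I: [-1  0  1 -1 -1  1 -1]
  T: [-1 -1  0 -1  1  0 -1]
RREF → pivots at {X1,X2} ⇒ r = 2

2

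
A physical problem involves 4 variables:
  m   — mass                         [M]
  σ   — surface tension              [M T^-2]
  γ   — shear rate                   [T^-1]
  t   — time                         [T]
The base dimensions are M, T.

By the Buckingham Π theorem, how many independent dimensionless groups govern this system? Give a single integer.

Exponent matrix [M,T] × [m,σ,γ,t]:
  M: [ 1  1  0  0]
  T: [ 0 -2 -1  1]
Row reduction gives pivot columns m,σ; rank = 2
n=4, r=2 ⇒ 2 dimensionless groups

2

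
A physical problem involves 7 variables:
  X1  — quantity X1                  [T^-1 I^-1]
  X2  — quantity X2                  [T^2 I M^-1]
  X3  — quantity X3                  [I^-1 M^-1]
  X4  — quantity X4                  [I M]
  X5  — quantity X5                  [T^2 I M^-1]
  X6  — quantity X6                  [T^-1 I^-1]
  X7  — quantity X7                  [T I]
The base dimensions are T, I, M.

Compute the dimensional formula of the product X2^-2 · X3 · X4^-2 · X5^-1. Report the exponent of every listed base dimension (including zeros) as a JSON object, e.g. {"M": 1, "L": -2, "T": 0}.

{"T": -6, "I": -6, "M": 0}

Exponent matrix [T,I,M] × [X1,X2,X3,X4,X5,X6,X7]:
  T: [-1  2  0  0  2 -1  1]
  I: [-1  1 -1  1  1 -1  1]
  M: [ 0 -1 -1  1 -1  0  0]
  [T]: (-2)·2+(1)·0+(-2)·0+(-1)·2 = -6
  [I]: (-2)·1+(1)·-1+(-2)·1+(-1)·1 = -6
  [M]: (-2)·-1+(1)·-1+(-2)·1+(-1)·-1 = 0
⇒ T^-6 I^-6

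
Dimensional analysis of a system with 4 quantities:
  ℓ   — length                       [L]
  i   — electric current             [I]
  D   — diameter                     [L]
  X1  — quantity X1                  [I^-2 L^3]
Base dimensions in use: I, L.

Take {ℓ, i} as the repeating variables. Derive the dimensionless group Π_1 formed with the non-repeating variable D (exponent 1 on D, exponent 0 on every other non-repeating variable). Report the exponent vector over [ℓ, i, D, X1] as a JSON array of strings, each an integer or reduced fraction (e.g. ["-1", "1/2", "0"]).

Exponent matrix [I,L] × [ℓ,i,D,X1]:
  I: [ 0  1  0 -2]
  L: [ 1  0  1  3]
RREF → pivots at {ℓ,i} ⇒ r = 2
Pivot set = {ℓ,i}, free = {D,X1}
RREF:
  r0: [   1    0    1    3]
  r1: [   0    1    0   -2]
Fix exponent of D at 1, X1 at 0; solve each RREF row for its pivot's exponent:
  r0: exp(ℓ) + (1)·1 = 0 ⇒ exp(ℓ) = -1
  r1: exp(i) + (0)·1 = 0 ⇒ exp(i) = 0
Π_1 = ℓ^-1 · D

["-1", "0", "1", "0"]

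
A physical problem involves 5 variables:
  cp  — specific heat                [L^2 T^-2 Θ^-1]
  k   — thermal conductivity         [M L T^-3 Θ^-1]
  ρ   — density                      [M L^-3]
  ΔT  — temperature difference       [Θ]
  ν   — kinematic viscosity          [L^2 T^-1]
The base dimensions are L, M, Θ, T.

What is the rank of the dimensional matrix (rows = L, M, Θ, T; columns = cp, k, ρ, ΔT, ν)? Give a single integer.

Dimensional matrix (L×M×Θ×T by cp×k×ρ×ΔT×ν):
  L: [ 2  1 -3  0  2]
  M: [ 0  1  1  0  0]
  Θ: [-1 -1  0  1  0]
  T: [-2 -3  0  0 -1]
RREF → pivots at {cp,k,ρ,ΔT} ⇒ r = 4

4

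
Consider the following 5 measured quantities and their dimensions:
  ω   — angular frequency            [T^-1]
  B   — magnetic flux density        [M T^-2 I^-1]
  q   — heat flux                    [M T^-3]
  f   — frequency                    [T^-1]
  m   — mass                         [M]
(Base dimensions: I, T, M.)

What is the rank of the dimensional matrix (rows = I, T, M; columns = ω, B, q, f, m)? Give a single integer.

Write exponents as rows I,T,M / cols ω,B,q,f,m:
  I: [ 0 -1  0  0  0]
  T: [-1 -2 -3 -1  0]
  M: [ 0  1  1  0  1]
Row reduction gives pivot columns ω,B,q; rank = 3

3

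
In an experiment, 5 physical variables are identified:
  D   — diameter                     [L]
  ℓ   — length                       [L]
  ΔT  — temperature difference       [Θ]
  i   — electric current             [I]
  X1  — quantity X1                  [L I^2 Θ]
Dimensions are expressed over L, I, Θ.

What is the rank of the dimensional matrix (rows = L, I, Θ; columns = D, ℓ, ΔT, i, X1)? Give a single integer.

Dimensional matrix (L×I×Θ by D×ℓ×ΔT×i×X1):
  L: [ 1  1  0  0  1]
  I: [ 0  0  0  1  2]
  Θ: [ 0  0  1  0  1]
RREF → pivots at {D,ΔT,i} ⇒ r = 3

3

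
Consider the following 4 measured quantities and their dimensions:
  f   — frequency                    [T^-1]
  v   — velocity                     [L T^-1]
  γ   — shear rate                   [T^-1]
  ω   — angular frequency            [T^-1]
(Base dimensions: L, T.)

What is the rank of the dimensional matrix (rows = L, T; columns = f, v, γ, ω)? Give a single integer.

Exponent matrix [L,T] × [f,v,γ,ω]:
  L: [ 0  1  0  0]
  T: [-1 -1 -1 -1]
Echelon form has 2 nonzero rows (pivots: f,v)

2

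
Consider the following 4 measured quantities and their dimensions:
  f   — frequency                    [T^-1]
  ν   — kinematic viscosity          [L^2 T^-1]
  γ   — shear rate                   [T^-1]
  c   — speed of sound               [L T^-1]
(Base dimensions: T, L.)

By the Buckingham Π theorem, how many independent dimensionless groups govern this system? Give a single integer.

Dimensional matrix (T×L by f×ν×γ×c):
  T: [-1 -1 -1 -1]
  L: [ 0  2  0  1]
Row reduction gives pivot columns f,ν; rank = 2
Π count = n − r = 4 − 2 = 2

2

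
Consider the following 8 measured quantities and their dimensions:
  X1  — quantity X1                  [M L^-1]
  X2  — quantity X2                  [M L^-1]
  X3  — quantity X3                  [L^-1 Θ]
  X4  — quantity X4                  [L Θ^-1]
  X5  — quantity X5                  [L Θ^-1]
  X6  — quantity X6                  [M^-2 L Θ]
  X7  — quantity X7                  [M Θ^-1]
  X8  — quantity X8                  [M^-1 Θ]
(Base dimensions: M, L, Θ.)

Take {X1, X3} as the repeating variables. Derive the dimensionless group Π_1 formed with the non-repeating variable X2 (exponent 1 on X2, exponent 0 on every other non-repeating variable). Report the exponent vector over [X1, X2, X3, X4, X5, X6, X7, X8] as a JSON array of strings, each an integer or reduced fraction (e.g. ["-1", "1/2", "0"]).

Write exponents as rows M,L,Θ / cols X1,X2,X3,X4,X5,X6,X7,X8:
  M: [ 1  1  0  0  0 -2  1 -1]
  L: [-1 -1 -1  1  1  1  0  0]
  Θ: [ 0  0  1 -1 -1  1 -1  1]
Echelon form has 2 nonzero rows (pivots: X1,X3)
Pivot set = {X1,X3}, free = {X2,X4,X5,X6,X7,X8}
RREF:
  r0: [   1    1    0    0    0   -2    1   -1]
  r1: [   0    0    1   -1   -1    1   -1    1]
  r2: [   0    0    0    0    0    0    0    0]
Fix exponent of X2 at 1, X4 at 0, X5 at 0, X6 at 0, X7 at 0, X8 at 0; solve each RREF row for its pivot's exponent:
  r0: exp(X1) + (1)·1 = 0 ⇒ exp(X1) = -1
  r1: exp(X3) + (0)·1 = 0 ⇒ exp(X3) = 0
Π_1 = X1^-1 · X2

["-1", "1", "0", "0", "0", "0", "0", "0"]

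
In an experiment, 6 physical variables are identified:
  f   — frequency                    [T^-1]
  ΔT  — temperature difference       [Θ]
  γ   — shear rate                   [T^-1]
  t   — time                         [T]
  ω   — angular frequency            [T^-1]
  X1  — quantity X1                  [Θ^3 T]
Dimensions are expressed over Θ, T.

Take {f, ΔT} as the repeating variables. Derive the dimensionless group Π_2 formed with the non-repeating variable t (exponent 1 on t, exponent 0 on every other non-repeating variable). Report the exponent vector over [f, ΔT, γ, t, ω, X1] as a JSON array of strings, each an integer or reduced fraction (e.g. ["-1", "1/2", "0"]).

["1", "0", "0", "1", "0", "0"]

Dimensional matrix (Θ×T by f×ΔT×γ×t×ω×X1):
  Θ: [ 0  1  0  0  0  3]
  T: [-1  0 -1  1 -1  1]
Row reduction gives pivot columns f,ΔT; rank = 2
Pivot set = {f,ΔT}, free = {γ,t,ω,X1}
RREF:
  r0: [   1    0    1   -1    1   -1]
  r1: [   0    1    0    0    0    3]
Fix exponent of t at 1, γ at 0, ω at 0, X1 at 0; solve each RREF row for its pivot's exponent:
  r0: exp(f) + (-1)·1 = 0 ⇒ exp(f) = 1
  r1: exp(ΔT) + (0)·1 = 0 ⇒ exp(ΔT) = 0
Π_2 = f · t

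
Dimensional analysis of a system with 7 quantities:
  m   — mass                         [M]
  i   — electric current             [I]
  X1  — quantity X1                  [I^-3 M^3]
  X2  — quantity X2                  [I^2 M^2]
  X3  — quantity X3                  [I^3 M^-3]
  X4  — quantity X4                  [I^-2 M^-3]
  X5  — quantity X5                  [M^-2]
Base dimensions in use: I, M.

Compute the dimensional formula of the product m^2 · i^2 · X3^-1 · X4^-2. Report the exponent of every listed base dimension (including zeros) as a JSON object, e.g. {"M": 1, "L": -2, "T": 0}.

Exponent matrix [I,M] × [m,i,X1,X2,X3,X4,X5]:
  I: [ 0  1 -3  2  3 -2  0]
  M: [ 1  0  3  2 -3 -3 -2]
  [I]: (2)·0+(2)·1+(-1)·3+(-2)·-2 = 3
  [M]: (2)·1+(2)·0+(-1)·-3+(-2)·-3 = 11
⇒ I^3 M^11

{"I": 3, "M": 11}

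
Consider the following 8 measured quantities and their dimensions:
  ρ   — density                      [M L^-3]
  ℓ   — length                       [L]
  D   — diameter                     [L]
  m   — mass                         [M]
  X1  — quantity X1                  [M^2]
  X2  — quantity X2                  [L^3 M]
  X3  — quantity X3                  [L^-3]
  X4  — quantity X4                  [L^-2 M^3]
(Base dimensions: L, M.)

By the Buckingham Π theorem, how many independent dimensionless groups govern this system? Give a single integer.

Dimensional matrix (L×M by ρ×ℓ×D×m×X1×X2×X3×X4):
  L: [-3  1  1  0  0  3 -3 -2]
  M: [ 1  0  0  1  2  1  0  3]
RREF → pivots at {ρ,ℓ} ⇒ r = 2
8 vars − rank 2 = 6 Π groups

6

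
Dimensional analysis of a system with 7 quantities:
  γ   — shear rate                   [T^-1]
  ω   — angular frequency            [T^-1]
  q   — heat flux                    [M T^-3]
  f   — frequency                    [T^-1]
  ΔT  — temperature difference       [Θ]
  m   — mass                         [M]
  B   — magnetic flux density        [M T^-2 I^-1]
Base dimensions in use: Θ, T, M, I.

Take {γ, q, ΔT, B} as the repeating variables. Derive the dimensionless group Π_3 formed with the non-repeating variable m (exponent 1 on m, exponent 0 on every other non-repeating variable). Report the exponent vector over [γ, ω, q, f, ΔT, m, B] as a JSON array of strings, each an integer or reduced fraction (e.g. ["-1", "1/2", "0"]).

Dimensional matrix (Θ×T×M×I by γ×ω×q×f×ΔT×m×B):
  Θ: [ 0  0  0  0  1  0  0]
  T: [-1 -1 -3 -1  0  0 -2]
  M: [ 0  0  1  0  0  1  1]
  I: [ 0  0  0  0  0  0 -1]
Row reduction gives pivot columns γ,q,ΔT,B; rank = 4
Repeat: γ,q,ΔT,B; free: ω,f,m
RREF:
  r0: [   1    1    0    1    0   -3    0]
  r1: [   0    0    1    0    0    1    0]
  r2: [   0    0    0    0    1    0    0]
  r3: [   0    0    0    0    0    0    1]
Fix exponent of m at 1, ω at 0, f at 0; solve each RREF row for its pivot's exponent:
  r0: exp(γ) + (-3)·1 = 0 ⇒ exp(γ) = 3
  r1: exp(q) + (1)·1 = 0 ⇒ exp(q) = -1
  r2: exp(ΔT) + (0)·1 = 0 ⇒ exp(ΔT) = 0
  r3: exp(B) + (0)·1 = 0 ⇒ exp(B) = 0
Π_3 = γ^3 · q^-1 · m

["3", "0", "-1", "0", "0", "1", "0"]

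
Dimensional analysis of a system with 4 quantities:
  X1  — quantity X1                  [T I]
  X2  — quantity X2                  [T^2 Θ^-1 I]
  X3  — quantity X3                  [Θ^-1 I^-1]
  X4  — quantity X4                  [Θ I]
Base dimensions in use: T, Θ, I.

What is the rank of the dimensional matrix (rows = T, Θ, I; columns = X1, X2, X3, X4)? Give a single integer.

Dimensional matrix (T×Θ×I by X1×X2×X3×X4):
  T: [ 1  2  0  0]
  Θ: [ 0 -1 -1  1]
  I: [ 1  1 -1  1]
Echelon form has 2 nonzero rows (pivots: X1,X2)

2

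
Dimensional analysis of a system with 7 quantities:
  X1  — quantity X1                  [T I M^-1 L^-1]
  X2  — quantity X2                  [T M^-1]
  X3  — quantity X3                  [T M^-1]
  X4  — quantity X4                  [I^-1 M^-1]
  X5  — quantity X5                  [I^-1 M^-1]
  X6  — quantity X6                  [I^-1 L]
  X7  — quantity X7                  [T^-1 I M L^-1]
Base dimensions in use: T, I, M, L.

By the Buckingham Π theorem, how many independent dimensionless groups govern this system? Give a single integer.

Dimensional matrix (T×I×M×L by X1×X2×X3×X4×X5×X6×X7):
  T: [ 1  1  1  0  0  0 -1]
  I: [ 1  0  0 -1 -1 -1  1]
  M: [-1 -1 -1 -1 -1  0  1]
  L: [-1  0  0  0  0  1 -1]
RREF → pivots at {X1,X2,X4} ⇒ r = 3
Π count = n − r = 7 − 3 = 4

4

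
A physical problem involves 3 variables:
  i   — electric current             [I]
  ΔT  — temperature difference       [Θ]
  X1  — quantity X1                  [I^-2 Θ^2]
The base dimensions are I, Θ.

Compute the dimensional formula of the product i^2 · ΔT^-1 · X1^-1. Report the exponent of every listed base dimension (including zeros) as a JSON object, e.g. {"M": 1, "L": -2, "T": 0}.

{"I": 4, "Θ": -3}

Dimensional matrix (I×Θ by i×ΔT×X1):
  I: [ 1  0 -2]
  Θ: [ 0  1  2]
  [I]: (2)·1+(-1)·0+(-1)·-2 = 4
  [Θ]: (2)·0+(-1)·1+(-1)·2 = -3
⇒ I^4 Θ^-3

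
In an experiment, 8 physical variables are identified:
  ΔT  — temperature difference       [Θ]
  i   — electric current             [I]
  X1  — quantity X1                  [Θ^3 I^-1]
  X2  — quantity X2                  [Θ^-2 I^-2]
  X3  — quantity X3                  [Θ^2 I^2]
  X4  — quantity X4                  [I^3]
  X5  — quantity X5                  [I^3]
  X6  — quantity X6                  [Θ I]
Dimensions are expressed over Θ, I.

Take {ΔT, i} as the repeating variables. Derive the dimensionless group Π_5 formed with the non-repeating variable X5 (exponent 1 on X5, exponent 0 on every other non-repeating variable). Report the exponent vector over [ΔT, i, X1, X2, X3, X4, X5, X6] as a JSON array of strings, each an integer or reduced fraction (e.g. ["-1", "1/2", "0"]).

["0", "-3", "0", "0", "0", "0", "1", "0"]

Dimensional matrix (Θ×I by ΔT×i×X1×X2×X3×X4×X5×X6):
  Θ: [ 1  0  3 -2  2  0  0  1]
  I: [ 0  1 -1 -2  2  3  3  1]
RREF → pivots at {ΔT,i} ⇒ r = 2
Repeat: ΔT,i; free: X1,X2,X3,X4,X5,X6
RREF:
  r0: [   1    0    3   -2    2    0    0    1]
  r1: [   0    1   -1   -2    2    3    3    1]
Fix exponent of X5 at 1, X1 at 0, X2 at 0, X3 at 0, X4 at 0, X6 at 0; solve each RREF row for its pivot's exponent:
  r0: exp(ΔT) + (0)·1 = 0 ⇒ exp(ΔT) = 0
  r1: exp(i) + (3)·1 = 0 ⇒ exp(i) = -3
Π_5 = i^-3 · X5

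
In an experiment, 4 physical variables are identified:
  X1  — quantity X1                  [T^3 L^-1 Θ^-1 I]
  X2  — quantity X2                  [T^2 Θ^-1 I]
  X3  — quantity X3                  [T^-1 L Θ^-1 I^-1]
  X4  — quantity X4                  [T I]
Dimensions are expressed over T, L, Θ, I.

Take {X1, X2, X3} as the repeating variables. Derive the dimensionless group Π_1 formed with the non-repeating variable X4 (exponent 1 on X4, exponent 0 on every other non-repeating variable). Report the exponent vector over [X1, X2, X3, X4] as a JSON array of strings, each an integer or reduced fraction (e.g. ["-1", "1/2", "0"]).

["1/2", "-1", "1/2", "1"]

Exponent matrix [T,L,Θ,I] × [X1,X2,X3,X4]:
  T: [ 3  2 -1  1]
  L: [-1  0  1  0]
  Θ: [-1 -1 -1  0]
  I: [ 1  1 -1  1]
RREF → pivots at {X1,X2,X3} ⇒ r = 3
Repeat: X1,X2,X3; free: X4
RREF:
  r0: [   1    0    0 -1/2]
  r1: [   0    1    0    1]
  r2: [   0    0    1 -1/2]
  r3: [   0    0    0    0]
Fix exponent of X4 at 1; solve each RREF row for its pivot's exponent:
  r0: exp(X1) + (-1/2)·1 = 0 ⇒ exp(X1) = 1/2
  r1: exp(X2) + (1)·1 = 0 ⇒ exp(X2) = -1
  r2: exp(X3) + (-1/2)·1 = 0 ⇒ exp(X3) = 1/2
Π_1 = X1^(1/2) · X2^-1 · X3^(1/2) · X4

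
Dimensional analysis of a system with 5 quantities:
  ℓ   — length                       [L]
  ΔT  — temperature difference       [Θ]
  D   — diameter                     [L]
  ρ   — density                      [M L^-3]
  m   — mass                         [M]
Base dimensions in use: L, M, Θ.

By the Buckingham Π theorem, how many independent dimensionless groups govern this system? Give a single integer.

Dimensional matrix (L×M×Θ by ℓ×ΔT×D×ρ×m):
  L: [ 1  0  1 -3  0]
  M: [ 0  0  0  1  1]
  Θ: [ 0  1  0  0  0]
Echelon form has 3 nonzero rows (pivots: ℓ,ΔT,ρ)
5 vars − rank 3 = 2 Π groups

2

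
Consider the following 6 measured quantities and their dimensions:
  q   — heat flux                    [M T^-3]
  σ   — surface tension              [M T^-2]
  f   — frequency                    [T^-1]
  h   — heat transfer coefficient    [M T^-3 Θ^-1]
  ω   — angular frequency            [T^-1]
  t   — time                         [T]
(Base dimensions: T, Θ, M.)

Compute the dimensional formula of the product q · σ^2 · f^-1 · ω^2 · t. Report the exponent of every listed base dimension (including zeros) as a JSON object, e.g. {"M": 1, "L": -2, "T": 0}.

Dimensional matrix (T×Θ×M by q×σ×f×h×ω×t):
  T: [-3 -2 -1 -3 -1  1]
  Θ: [ 0  0  0 -1  0  0]
  M: [ 1  1  0  1  0  0]
  [T]: (1)·-3+(2)·-2+(-1)·-1+(2)·-1+(1)·1 = -7
  [Θ]: (1)·0+(2)·0+(-1)·0+(2)·0+(1)·0 = 0
  [M]: (1)·1+(2)·1+(-1)·0+(2)·0+(1)·0 = 3
⇒ T^-7 M^3

{"T": -7, "Θ": 0, "M": 3}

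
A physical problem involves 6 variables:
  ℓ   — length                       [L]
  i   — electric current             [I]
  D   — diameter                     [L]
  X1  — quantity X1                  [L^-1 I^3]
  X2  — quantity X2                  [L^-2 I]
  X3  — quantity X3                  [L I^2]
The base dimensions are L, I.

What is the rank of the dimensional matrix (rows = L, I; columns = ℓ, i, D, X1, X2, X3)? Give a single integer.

2

Write exponents as rows L,I / cols ℓ,i,D,X1,X2,X3:
  L: [ 1  0  1 -1 -2  1]
  I: [ 0  1  0  3  1  2]
Row reduction gives pivot columns ℓ,i; rank = 2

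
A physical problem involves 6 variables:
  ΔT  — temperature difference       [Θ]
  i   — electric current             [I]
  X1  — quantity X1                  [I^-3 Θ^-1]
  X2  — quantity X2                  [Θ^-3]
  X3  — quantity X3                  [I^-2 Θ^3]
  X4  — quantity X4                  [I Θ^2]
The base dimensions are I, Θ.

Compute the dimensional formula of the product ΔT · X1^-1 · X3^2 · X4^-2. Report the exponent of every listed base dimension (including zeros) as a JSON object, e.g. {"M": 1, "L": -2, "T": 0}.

Write exponents as rows I,Θ / cols ΔT,i,X1,X2,X3,X4:
  I: [ 0  1 -3  0 -2  1]
  Θ: [ 1  0 -1 -3  3  2]
  [I]: (1)·0+(-1)·-3+(2)·-2+(-2)·1 = -3
  [Θ]: (1)·1+(-1)·-1+(2)·3+(-2)·2 = 4
⇒ I^-3 Θ^4

{"I": -3, "Θ": 4}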